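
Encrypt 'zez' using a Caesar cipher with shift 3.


Shift each letter by 3: z -> c, e -> h, z -> c. Result: 'chc'.

chc


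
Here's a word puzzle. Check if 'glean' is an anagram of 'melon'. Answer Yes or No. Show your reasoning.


Sorted letters of 'glean': 'aegln'
Sorted letters of 'melon': 'elmno'
They do not match.

No


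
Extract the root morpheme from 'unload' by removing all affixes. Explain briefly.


Remove prefix 'un' from 'unload' to get root 'load'.

load


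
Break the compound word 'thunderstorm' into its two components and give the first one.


Split 'thunderstorm' into 'thunder' + 'storm'. The first part is 'thunder'.

thunder


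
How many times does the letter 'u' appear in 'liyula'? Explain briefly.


Letter 'u' in 'liyula': found at position(s) 4 = 1 occurrence(s).

1


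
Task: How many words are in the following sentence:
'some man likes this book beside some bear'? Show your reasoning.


Split into words: some | man | likes | this | book | beside | some | bear = 8 words.

8


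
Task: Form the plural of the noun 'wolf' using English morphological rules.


Apply rule: Change -f to -ves. 'wolf' becomes 'wolves'.

wolves


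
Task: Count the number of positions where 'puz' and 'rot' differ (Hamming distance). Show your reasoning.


Alignment:
Position 1: 'p' vs 'r' = DIFFER
Position 2: 'u' vs 'o' = DIFFER
Position 3: 'z' vs 't' = DIFFER
Total differences: 3

3


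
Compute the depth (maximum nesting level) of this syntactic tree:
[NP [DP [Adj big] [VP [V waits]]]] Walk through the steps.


Count bracket nesting levels:
'[' at pos 0: depth = 1
'[' at pos 4: depth = 2
'[' at pos 8: depth = 3
'[' at pos 18: depth = 3
'[' at pos 22: depth = 4
Maximum depth reached: 4

4


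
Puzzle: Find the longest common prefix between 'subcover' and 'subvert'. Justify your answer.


Compare from the start: 3 characters match: 'sub'. Mismatch at position 4: 'c' vs 'v'.

sub


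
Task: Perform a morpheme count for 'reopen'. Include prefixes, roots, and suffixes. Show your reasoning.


Decomposition: re- (prefix) + open (root) = 2 morpheme(s)

2 morphemes


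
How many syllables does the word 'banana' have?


Break 'banana' into syllables: ba-na-na -> ba | na | na = 3 syllables

3 syllables


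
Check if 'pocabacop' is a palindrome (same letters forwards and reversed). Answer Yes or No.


Forward: 'pocabacop'
Reversed: 'pocabacop'
They are identical.

Yes


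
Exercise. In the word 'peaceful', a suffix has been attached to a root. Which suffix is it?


The word 'peaceful' = 'peace' (root) + '-ful' (suffix). The suffix is '-ful'.

ful


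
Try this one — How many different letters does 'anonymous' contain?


Unique letters in 'anonymous': {a, m, n, o, s, u, y} = 7 distinct letters.

7


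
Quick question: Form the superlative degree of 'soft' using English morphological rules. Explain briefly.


Apply superlative formation (add -est): 'soft' -> 'softest'.

softest


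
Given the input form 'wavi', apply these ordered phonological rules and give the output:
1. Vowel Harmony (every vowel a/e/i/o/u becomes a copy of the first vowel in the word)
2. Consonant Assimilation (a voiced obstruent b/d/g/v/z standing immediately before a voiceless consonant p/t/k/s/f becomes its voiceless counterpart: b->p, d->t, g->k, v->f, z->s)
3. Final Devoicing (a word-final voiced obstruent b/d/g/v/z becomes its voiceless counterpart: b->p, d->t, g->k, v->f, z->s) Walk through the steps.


Starting form: 'wavi'
Rule 1: Vowel Harmony: all vowels become 'a' (matching first vowel). 'wavi' -> 'wava'
Rule 2: Consonant Assimilation: no voiced obstruent (b/d/g/v/z) stands immediately before a voiceless consonant (p/t/k/s/f). No change.
Rule 3: Final Devoicing: the word ends in the vowel 'a', not a consonant. No change.
Final form: 'wava'

wava


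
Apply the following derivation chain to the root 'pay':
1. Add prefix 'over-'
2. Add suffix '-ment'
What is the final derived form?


Step 1: Add prefix 'over-' to 'pay' = 'overpay'
Step 2: Add suffix '-ment' to 'overpay' = 'overpayment'

overpayment


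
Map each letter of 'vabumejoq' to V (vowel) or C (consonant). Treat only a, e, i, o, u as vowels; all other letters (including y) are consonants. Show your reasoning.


Letter mapping: v = C, a = V, b = C, u = V, m = C, e = V, j = C, o = V, q = C.

CVCVCVCVC


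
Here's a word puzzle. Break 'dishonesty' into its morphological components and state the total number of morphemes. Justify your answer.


Step 1: Identify prefix: 'dis' (meaning: not/apart)
Step 2: Identify root: 'honest'
Step 3: Identify suffix(es): 'y'
Decomposition: dis- (prefix: not/apart) + honest (root) + -y (suffix: quality)
Total morphemes: 3

3 morphemes (dis- (prefix: not/apart) + honest (root) + -y (suffix: quality))


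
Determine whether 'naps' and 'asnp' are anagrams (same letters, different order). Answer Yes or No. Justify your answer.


Sorted letters of 'naps': 'anps'
Sorted letters of 'asnp': 'anps'
They match.

Yes


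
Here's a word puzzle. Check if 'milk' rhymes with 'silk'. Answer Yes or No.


Rime (stressed vowel + following sounds) of 'milk': -ilk = /ɪlk/
Rime of 'silk': -ilk = /ɪlk/
/ɪlk/ and /ɪlk/ are the same ending sound, so the words rhyme.

Yes


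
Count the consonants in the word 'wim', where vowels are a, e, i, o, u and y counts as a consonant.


Consonants in 'wim': w, m = 2 consonants.

2


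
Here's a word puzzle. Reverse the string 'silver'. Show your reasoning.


Reverse 'silver' character by character: 'revlis'.

revlis


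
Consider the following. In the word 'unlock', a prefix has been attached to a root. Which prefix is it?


The word 'unlock' = 'un' (prefix) + 'lock' (root). The prefix is 'un'.

un


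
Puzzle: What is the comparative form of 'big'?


Apply comparative formation (double final consonant, add -er): 'big' -> 'bigger'.

bigger


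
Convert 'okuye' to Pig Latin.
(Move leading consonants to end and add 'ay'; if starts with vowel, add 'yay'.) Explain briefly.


'okuye' starts with a vowel, so add 'yay': 'okuyeyay'.

okuyeyay


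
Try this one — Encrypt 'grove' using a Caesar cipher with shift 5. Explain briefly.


Shift each letter by 5: g -> l, r -> w, o -> t, v -> a, e -> j. Result: 'lwtaj'.

lwtaj


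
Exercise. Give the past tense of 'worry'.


Apply rule: Change -y to -ied. 'worry' becomes 'worried'.

worried


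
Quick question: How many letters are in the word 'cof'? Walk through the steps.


Spell out 'cof' and number each letter: c(1), o(2), f(3). Total: 3 letters.

3


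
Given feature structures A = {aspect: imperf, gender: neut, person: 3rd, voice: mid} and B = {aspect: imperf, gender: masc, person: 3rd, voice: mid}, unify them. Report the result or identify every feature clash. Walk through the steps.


Compare features:
aspect: A=imperf vs B=imperf -> unified: imperf
gender: A=neut vs B=masc -> CLASH
person: A=3rd vs B=3rd -> unified: 3rd
voice: A=mid vs B=mid -> unified: mid
Clash detected on feature 'gender' (neut vs masc); unification fails.

CLASH on 'gender' (neut vs masc)


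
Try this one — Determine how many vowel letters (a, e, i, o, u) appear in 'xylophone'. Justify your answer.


Vowels in 'xylophone': o, o, e = 3 vowels.

3


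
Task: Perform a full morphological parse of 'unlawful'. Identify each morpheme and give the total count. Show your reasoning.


Step 1: Identify prefix: 'un' (meaning: not/reverse)
Step 2: Identify root: 'law'
Step 3: Identify suffix(es): 'ful'
Decomposition: un- (prefix: not/reverse) + law (root) + -ful (suffix: full of)
Total morphemes: 3

3 morphemes (un- (prefix: not/reverse) + law (root) + -ful (suffix: full of))


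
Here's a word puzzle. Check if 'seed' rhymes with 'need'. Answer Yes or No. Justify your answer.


Rime (stressed vowel + following sounds) of 'seed': -eed = /iːd/
Rime of 'need': -eed = /iːd/
/iːd/ and /iːd/ are the same ending sound, so the words rhyme.

Yes


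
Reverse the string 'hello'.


Reverse 'hello' character by character: 'olleh'.

olleh


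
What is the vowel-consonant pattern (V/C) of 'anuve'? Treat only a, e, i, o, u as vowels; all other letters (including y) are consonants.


Letter mapping: a = V, n = C, u = V, v = C, e = V.

VCVCV


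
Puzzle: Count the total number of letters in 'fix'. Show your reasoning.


Spell out 'fix' and number each letter: f(1), i(2), x(3). Total: 3 letters.

3


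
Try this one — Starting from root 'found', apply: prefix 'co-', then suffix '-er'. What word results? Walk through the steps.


Step 1: Add prefix 'co-' to 'found' = 'cofound'
Step 2: Add suffix '-er' to 'cofound' = 'cofounder'

cofounder


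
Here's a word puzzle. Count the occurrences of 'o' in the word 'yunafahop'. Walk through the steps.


Letter 'o' in 'yunafahop': found at position(s) 8 = 1 occurrence(s).

1


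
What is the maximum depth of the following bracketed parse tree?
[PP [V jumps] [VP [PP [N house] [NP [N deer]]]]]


Count bracket nesting levels:
'[' at pos 0: depth = 1
'[' at pos 4: depth = 2
'[' at pos 14: depth = 2
'[' at pos 18: depth = 3
'[' at pos 22: depth = 4
'[' at pos 32: depth = 4
'[' at pos 36: depth = 5
Maximum depth reached: 5

5


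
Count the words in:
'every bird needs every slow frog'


Split into words: every | bird | needs | every | slow | frog = 6 words.

6


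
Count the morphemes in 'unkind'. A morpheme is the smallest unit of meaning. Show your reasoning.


Decomposition: un- (prefix) + kind (root) = 2 morpheme(s)

2 morphemes


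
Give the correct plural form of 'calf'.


Apply rule: Change -f to -ves. 'calf' becomes 'calves'.

calves


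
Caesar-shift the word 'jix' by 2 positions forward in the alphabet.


Shift each letter by 2: j -> l, i -> k, x -> z. Result: 'lkz'.

lkz


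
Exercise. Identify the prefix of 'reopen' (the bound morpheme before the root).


The word 'reopen' = 're' (prefix) + 'open' (root). The prefix is 're'.

re


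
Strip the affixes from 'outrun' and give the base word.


Remove prefix 'out' from 'outrun' to get root 'run'.

run


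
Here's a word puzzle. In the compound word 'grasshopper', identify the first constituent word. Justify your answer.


Split 'grasshopper' into 'grass' + 'hopper'. The first part is 'grass'.

grass


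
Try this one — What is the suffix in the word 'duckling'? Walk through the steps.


The word 'duckling' = 'duck' (root) + '-ling' (suffix). The suffix is '-ling'.

ling


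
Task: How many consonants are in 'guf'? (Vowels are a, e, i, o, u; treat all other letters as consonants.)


Consonants in 'guf': g, f = 2 consonants.

2


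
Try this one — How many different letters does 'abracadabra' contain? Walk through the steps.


Unique letters in 'abracadabra': {a, b, c, d, r} = 5 distinct letters.

5


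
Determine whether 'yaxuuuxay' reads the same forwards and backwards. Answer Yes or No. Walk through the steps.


Forward: 'yaxuuuxay'
Reversed: 'yaxuuuxay'
They are identical.

Yes


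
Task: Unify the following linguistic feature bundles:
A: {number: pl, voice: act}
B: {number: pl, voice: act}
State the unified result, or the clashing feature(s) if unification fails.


Compare features:
number: A=pl vs B=pl -> unified: pl
voice: A=act vs B=act -> unified: act
No clashes found.

Unified: {number: pl, voice: act}


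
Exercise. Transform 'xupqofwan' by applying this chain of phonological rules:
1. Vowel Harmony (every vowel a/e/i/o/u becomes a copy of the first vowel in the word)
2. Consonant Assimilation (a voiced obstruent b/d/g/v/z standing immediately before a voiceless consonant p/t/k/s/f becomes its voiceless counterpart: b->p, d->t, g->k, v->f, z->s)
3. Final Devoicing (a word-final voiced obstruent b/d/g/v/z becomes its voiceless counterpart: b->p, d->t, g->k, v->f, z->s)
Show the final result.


Starting form: 'xupqofwan'
Rule 1: Vowel Harmony: all vowels become 'u' (matching first vowel). 'xupqofwan' -> 'xupqufwun'
Rule 2: Consonant Assimilation: no voiced obstruent (b/d/g/v/z) stands immediately before a voiceless consonant (p/t/k/s/f). No change.
Rule 3: Final Devoicing: final consonant 'n' is not one of the voiced obstruents b/d/g/v/z. No change.
Final form: 'xupqufwun'

xupqufwun


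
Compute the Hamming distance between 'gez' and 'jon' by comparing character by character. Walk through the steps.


Alignment:
Position 1: 'g' vs 'j' = DIFFER
Position 2: 'e' vs 'o' = DIFFER
Position 3: 'z' vs 'n' = DIFFER
Total differences: 3

3


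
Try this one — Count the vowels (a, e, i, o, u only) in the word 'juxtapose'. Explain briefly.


Vowels in 'juxtapose': u, a, o, e = 4 vowels.

4


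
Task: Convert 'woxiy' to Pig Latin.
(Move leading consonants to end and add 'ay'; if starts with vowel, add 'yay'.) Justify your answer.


'woxiy': move consonant cluster 'w' to end and add 'ay': 'oxiyway'.

oxiyway


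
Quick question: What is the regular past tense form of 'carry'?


Apply rule: Change -y to -ied. 'carry' becomes 'carried'.

carried


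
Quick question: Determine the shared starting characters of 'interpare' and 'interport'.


Compare from the start: 6 characters match: 'interp'. Mismatch at position 7: 'a' vs 'o'.

interp


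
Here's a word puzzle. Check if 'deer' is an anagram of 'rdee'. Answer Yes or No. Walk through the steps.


Sorted letters of 'deer': 'deer'
Sorted letters of 'rdee': 'deer'
They match.

Yes


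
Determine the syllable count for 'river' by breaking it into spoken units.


Break 'river' into syllables: riv-er -> riv | er = 2 syllables

2 syllables


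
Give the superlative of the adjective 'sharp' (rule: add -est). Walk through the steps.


Apply superlative formation (add -est): 'sharp' -> 'sharpest'.

sharpest


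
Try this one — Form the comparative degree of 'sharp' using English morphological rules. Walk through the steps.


Apply comparative formation (add -er): 'sharp' -> 'sharper'.

sharper


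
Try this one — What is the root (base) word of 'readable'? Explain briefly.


Remove suffix '-able' from 'readable' to get root 'read'.

read


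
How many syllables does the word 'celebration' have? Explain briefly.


Break 'celebration' into syllables: cel-e-bra-tion -> cel | e | bra | tion = 4 syllables

4 syllables


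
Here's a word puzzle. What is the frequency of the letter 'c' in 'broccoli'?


Letter 'c' in 'broccoli': found at position(s) 4, 5 = 2 occurrence(s).

2


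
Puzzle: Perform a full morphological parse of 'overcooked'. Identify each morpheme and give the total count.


Step 1: Identify prefix: 'over' (meaning: excessively)
Step 2: Identify root: 'cook'
Step 3: Identify suffix(es): 'ed'
Decomposition: over- (prefix: excessively) + cook (root) + -ed (suffix: past)
Total morphemes: 3

3 morphemes (over- (prefix: excessively) + cook (root) + -ed (suffix: past))


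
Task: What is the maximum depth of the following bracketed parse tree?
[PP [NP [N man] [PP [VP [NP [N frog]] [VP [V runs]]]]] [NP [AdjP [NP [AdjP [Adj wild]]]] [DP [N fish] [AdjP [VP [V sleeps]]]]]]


Count bracket nesting levels:
'[' at pos 0: depth = 1
'[' at pos 4: depth = 2
'[' at pos 8: depth = 3
'[' at pos 16: depth = 3
'[' at pos 20: depth = 4
'[' at pos 24: depth = 5
'[' at pos 28: depth = 6
'[' at pos 38: depth = 5
'[' at pos 42: depth = 6
'[' at pos 55: depth = 2
'[' at pos 59: depth = 3
'[' at pos 65: depth = 4
'[' at pos 69: depth = 5
'[' at pos 75: depth = 6
'[' at pos 89: depth = 3
'[' at pos 93: depth = 4
'[' at pos 102: depth = 4
'[' at pos 108: depth = 5
'[' at pos 112: depth = 6
Maximum depth reached: 6

6


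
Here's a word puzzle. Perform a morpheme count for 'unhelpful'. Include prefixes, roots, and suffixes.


Decomposition: un- (prefix) + help (root) + -ful (suffix) = 3 morpheme(s)

3 morphemes


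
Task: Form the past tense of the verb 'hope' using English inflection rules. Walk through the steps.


Apply rule: Add -d (word ends in -e). 'hope' becomes 'hoped'.

hoped


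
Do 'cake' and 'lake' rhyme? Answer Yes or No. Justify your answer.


Rime (stressed vowel + following sounds) of 'cake': -ake = /eɪk/
Rime of 'lake': -ake = /eɪk/
/eɪk/ and /eɪk/ are the same ending sound, so the words rhyme.

Yes


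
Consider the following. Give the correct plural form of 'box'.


Apply rule: Add -es (sibilant/fricative ending). 'box' becomes 'boxes'.

boxes


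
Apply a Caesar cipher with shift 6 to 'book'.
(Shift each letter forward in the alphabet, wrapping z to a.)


Shift each letter by 6: b -> h, o -> u, o -> u, k -> q. Result: 'huuq'.

huuq


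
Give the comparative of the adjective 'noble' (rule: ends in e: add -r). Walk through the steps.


Apply comparative formation (ends in e: add -r): 'noble' -> 'nobler'.

nobler


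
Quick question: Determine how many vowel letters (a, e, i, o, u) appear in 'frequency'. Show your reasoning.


Vowels in 'frequency': e, u, e = 3 vowels.

3


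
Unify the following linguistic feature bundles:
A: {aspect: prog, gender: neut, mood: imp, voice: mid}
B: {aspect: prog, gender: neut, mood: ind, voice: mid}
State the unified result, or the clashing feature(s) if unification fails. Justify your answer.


Compare features:
aspect: A=prog vs B=prog -> unified: prog
gender: A=neut vs B=neut -> unified: neut
mood: A=imp vs B=ind -> CLASH
voice: A=mid vs B=mid -> unified: mid
Clash detected on feature 'mood' (imp vs ind); unification fails.

CLASH on 'mood' (imp vs ind)


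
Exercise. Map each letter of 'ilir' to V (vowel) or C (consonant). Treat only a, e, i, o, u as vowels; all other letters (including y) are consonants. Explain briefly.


Letter mapping: i = V, l = C, i = V, r = C.

VCVC


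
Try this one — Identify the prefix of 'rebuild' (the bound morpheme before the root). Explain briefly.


The word 'rebuild' = 're' (prefix) + 'build' (root). The prefix is 're'.

re


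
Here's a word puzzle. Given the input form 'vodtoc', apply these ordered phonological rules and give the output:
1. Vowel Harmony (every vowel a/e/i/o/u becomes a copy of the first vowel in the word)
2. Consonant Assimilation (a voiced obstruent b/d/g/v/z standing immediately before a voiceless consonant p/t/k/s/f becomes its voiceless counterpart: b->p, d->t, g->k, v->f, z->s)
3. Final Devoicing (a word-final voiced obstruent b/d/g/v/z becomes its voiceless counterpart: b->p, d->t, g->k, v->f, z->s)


Starting form: 'vodtoc'
Rule 1: Vowel Harmony: all vowels already match. No change.
Rule 2: Consonant Assimilation: voiced obstruent before voiceless consonant becomes voiceless ('dt' -> 'tt'). 'vodtoc' -> 'vottoc'
Rule 3: Final Devoicing: final consonant 'c' is not one of the voiced obstruents b/d/g/v/z. No change.
Final form: 'vottoc'

vottoc


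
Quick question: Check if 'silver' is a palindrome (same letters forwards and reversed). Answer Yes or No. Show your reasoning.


Forward: 'silver'
Reversed: 'revlis'
They differ.

No


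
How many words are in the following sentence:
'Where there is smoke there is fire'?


Split into words: Where | there | is | smoke | there | is | fire = 7 words.

7


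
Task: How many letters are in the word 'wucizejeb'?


Spell out 'wucizejeb' and number each letter: w(1), u(2), c(3), i(4), z(5), e(6), j(7), e(8), b(9). Total: 9 letters.

9


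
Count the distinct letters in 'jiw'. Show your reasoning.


Unique letters in 'jiw': {i, j, w} = 3 distinct letters.

3


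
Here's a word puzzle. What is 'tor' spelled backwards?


Reverse 'tor' character by character: 'rot'.

rot


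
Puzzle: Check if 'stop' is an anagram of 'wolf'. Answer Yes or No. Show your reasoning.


Sorted letters of 'stop': 'opst'
Sorted letters of 'wolf': 'flow'
They do not match.

No


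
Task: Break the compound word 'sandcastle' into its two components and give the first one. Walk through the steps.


Split 'sandcastle' into 'sand' + 'castle'. The first part is 'sand'.

sand


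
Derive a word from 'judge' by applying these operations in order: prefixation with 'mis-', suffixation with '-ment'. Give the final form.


Step 1: Add prefix 'mis-' to 'judge' = 'misjudge'
Step 2: Add suffix '-ment' to 'misjudge' = 'misjudgment'

misjudgment


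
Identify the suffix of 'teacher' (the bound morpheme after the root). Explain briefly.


The word 'teacher' = 'teach' (root) + '-er' (suffix). The suffix is '-er'.

er


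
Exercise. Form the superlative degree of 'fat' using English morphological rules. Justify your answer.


Apply superlative formation (double final consonant, add -est): 'fat' -> 'fattest'.

fattest


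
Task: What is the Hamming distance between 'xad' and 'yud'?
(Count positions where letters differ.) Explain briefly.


Alignment:
Position 1: 'x' vs 'y' = DIFFER
Position 2: 'a' vs 'u' = DIFFER
Position 3: 'd' vs 'd' = match
Total differences: 2

2


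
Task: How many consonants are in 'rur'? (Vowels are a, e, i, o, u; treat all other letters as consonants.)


Consonants in 'rur': r, r = 2 consonants.

2


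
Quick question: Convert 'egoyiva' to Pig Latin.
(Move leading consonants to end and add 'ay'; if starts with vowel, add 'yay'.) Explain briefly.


'egoyiva' starts with a vowel, so add 'yay': 'egoyivayay'.

egoyivayay


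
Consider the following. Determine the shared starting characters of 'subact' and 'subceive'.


Compare from the start: 3 characters match: 'sub'. Mismatch at position 4: 'a' vs 'c'.

sub


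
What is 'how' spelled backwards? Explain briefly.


Reverse 'how' character by character: 'woh'.

woh


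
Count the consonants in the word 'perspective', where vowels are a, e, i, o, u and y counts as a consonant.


Consonants in 'perspective': p, r, s, p, c, t, v = 7 consonants.

7


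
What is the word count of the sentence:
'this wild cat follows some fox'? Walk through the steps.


Split into words: this | wild | cat | follows | some | fox = 6 words.

6


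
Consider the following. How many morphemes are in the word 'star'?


Decomposition: star (free morpheme) = 1 morpheme(s)

1 morphemes


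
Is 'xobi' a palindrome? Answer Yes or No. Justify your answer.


Forward: 'xobi'
Reversed: 'ibox'
They differ.

No


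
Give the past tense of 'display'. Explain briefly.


Apply rule: Add -ed. 'display' becomes 'displayed'.

displayed


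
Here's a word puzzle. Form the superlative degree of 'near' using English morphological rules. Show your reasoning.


Apply superlative formation (add -est): 'near' -> 'nearest'.

nearest


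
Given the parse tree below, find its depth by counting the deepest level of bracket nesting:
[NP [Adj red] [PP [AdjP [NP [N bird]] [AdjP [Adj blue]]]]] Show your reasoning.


Count bracket nesting levels:
'[' at pos 0: depth = 1
'[' at pos 4: depth = 2
'[' at pos 14: depth = 2
'[' at pos 18: depth = 3
'[' at pos 24: depth = 4
'[' at pos 28: depth = 5
'[' at pos 38: depth = 4
'[' at pos 44: depth = 5
Maximum depth reached: 5

5


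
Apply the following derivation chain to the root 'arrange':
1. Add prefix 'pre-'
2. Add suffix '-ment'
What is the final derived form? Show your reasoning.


Step 1: Add prefix 'pre-' to 'arrange' = 'prearrange'
Step 2: Add suffix '-ment' to 'prearrange' = 'prearrangement'

prearrangement


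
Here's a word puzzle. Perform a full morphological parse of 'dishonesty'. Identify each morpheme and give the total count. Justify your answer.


Step 1: Identify prefix: 'dis' (meaning: not/apart)
Step 2: Identify root: 'honest'
Step 3: Identify suffix(es): 'y'
Decomposition: dis- (prefix: not/apart) + honest (root) + -y (suffix: quality)
Total morphemes: 3

3 morphemes (dis- (prefix: not/apart) + honest (root) + -y (suffix: quality))


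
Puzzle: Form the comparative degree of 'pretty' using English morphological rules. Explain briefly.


Apply comparative formation (consonant + y: change y to i, add -er): 'pretty' -> 'prettier'.

prettier


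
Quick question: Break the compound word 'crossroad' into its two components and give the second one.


Split 'crossroad' into 'cross' + 'road'. The second part is 'road'.

road


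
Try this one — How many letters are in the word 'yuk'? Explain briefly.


Spell out 'yuk' and number each letter: y(1), u(2), k(3). Total: 3 letters.

3


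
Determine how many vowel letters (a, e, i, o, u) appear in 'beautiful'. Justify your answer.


Vowels in 'beautiful': e, a, u, i, u = 5 vowels.

5


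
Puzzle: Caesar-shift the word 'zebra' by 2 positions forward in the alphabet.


Shift each letter by 2: z -> b, e -> g, b -> d, r -> t, a -> c. Result: 'bgdtc'.

bgdtc


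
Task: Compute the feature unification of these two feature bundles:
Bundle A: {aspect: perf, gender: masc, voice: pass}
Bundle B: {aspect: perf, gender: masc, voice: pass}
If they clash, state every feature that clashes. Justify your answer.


Compare features:
aspect: A=perf vs B=perf -> unified: perf
gender: A=masc vs B=masc -> unified: masc
voice: A=pass vs B=pass -> unified: pass
No clashes found.

Unified: {aspect: perf, gender: masc, voice: pass}


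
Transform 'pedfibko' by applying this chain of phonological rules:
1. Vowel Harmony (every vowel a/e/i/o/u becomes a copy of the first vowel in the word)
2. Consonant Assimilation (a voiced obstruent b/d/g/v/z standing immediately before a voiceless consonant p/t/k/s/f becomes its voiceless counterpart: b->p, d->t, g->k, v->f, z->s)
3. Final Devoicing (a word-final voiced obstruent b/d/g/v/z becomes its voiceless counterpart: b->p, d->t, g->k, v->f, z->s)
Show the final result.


Starting form: 'pedfibko'
Rule 1: Vowel Harmony: all vowels become 'e' (matching first vowel). 'pedfibko' -> 'pedfebke'
Rule 2: Consonant Assimilation: voiced obstruent before voiceless consonant becomes voiceless ('df' -> 'tf', 'bk' -> 'pk'). 'pedfebke' -> 'petfepke'
Rule 3: Final Devoicing: the word ends in the vowel 'e', not a consonant. No change.
Final form: 'petfepke'

petfepke


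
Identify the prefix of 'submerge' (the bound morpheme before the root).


The word 'submerge' = 'sub' (prefix) + 'merge' (root). The prefix is 'sub'.

sub


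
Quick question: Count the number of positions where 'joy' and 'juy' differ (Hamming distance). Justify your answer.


Alignment:
Position 1: 'j' vs 'j' = match
Position 2: 'o' vs 'u' = DIFFER
Position 3: 'y' vs 'y' = match
Total differences: 1

1


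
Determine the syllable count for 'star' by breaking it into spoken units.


Break 'star' into syllables: star -> star = 1 syllable

1 syllable


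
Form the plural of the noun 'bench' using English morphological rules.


Apply rule: Add -es (sibilant/fricative ending). 'bench' becomes 'benches'.

benches


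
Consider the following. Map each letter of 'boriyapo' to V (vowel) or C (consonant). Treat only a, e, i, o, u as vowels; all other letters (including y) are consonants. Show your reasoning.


Letter mapping: b = C, o = V, r = C, i = V, y = C, a = V, p = C, o = V.

CVCVCVCV


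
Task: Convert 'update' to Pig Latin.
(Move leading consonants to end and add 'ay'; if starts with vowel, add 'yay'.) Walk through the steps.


'update' starts with a vowel, so add 'yay': 'updateyay'.

updateyay


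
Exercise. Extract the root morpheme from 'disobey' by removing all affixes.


Remove prefix 'dis' from 'disobey' to get root 'obey'.

obey


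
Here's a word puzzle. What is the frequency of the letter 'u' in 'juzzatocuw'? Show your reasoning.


Letter 'u' in 'juzzatocuw': found at position(s) 2, 9 = 2 occurrence(s).

2


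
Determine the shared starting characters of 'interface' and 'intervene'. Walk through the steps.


Compare from the start: 5 characters match: 'inter'. Mismatch at position 6: 'f' vs 'v'.

inter


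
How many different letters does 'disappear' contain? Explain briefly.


Unique letters in 'disappear': {a, d, e, i, p, r, s} = 7 distinct letters.

7


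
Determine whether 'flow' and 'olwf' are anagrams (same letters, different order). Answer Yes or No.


Sorted letters of 'flow': 'flow'
Sorted letters of 'olwf': 'flow'
They match.

Yes


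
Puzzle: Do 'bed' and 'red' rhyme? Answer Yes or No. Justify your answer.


Rime (stressed vowel + following sounds) of 'bed': -ed = /ɛd/
Rime of 'red': -ed = /ɛd/
/ɛd/ and /ɛd/ are the same ending sound, so the words rhyme.

Yes


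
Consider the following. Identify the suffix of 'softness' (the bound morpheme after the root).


The word 'softness' = 'soft' (root) + '-ness' (suffix). The suffix is '-ness'.

ness


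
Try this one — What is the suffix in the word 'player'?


The word 'player' = 'play' (root) + '-er' (suffix). The suffix is '-er'.

er


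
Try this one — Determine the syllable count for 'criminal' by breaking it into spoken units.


Break 'criminal' into syllables: crim-i-nal -> crim | i | nal = 3 syllables

3 syllables


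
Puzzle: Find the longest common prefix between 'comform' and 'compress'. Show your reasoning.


Compare from the start: 3 characters match: 'com'. Mismatch at position 4: 'f' vs 'p'.

com


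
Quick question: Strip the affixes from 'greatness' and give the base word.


Remove suffix '-ness' from 'greatness' to get root 'great'.

great


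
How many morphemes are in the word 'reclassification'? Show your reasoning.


Decomposition: re- (prefix) + class (root) + -ify (suffix) + -ation (suffix) = 4 morpheme(s)

4 morphemes


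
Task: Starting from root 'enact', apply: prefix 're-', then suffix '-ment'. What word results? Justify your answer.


Step 1: Add prefix 're-' to 'enact' = 'reenact'
Step 2: Add suffix '-ment' to 'reenact' = 'reenactment'

reenactment


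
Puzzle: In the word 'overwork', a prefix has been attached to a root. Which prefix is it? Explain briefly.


The word 'overwork' = 'over' (prefix) + 'work' (root). The prefix is 'over'.

over


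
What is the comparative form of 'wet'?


Apply comparative formation (double final consonant, add -er): 'wet' -> 'wetter'.

wetter


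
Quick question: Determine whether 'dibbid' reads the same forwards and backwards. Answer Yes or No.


Forward: 'dibbid'
Reversed: 'dibbid'
They are identical.

Yes


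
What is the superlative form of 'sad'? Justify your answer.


Apply superlative formation (double final consonant, add -est): 'sad' -> 'saddest'.

saddest


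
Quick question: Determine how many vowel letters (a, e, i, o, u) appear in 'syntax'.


Vowels in 'syntax': a = 1 vowels.

1


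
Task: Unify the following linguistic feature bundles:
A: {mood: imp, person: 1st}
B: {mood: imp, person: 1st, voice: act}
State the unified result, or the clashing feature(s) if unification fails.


Compare features:
mood: A=imp vs B=imp -> unified: imp
person: A=1st vs B=1st -> unified: 1st
voice: A=_ vs B=act -> unified: act
No clashes found.

Unified: {mood: imp, person: 1st, voice: act}


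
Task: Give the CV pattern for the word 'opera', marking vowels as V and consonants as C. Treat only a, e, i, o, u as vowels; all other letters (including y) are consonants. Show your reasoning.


Letter mapping: o = V, p = C, e = V, r = C, a = V.

VCVCV


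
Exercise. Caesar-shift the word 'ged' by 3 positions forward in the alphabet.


Shift each letter by 3: g -> j, e -> h, d -> g. Result: 'jhg'.

jhg


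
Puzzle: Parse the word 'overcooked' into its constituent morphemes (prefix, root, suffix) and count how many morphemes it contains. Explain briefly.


Step 1: Identify prefix: 'over' (meaning: excessively)
Step 2: Identify root: 'cook'
Step 3: Identify suffix(es): 'ed'
Decomposition: over- (prefix: excessively) + cook (root) + -ed (suffix: past)
Total morphemes: 3

3 morphemes (over- (prefix: excessively) + cook (root) + -ed (suffix: past))


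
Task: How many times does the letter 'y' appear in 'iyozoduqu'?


Letter 'y' in 'iyozoduqu': found at position(s) 2 = 1 occurrence(s).

1


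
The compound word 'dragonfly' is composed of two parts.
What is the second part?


Split 'dragonfly' into 'dragon' + 'fly'. The second part is 'fly'.

fly


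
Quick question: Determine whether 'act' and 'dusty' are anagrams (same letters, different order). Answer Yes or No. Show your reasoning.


Sorted letters of 'act': 'act'
Sorted letters of 'dusty': 'dstuy'
They do not match.

No


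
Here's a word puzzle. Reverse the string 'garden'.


Reverse 'garden' character by character: 'nedrag'.

nedrag


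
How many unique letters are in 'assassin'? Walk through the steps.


Unique letters in 'assassin': {a, i, n, s} = 4 distinct letters.

4


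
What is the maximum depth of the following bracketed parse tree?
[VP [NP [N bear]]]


Count bracket nesting levels:
'[' at pos 0: depth = 1
'[' at pos 4: depth = 2
'[' at pos 8: depth = 3
Maximum depth reached: 3

3


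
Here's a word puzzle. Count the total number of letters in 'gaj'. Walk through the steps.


Spell out 'gaj' and number each letter: g(1), a(2), j(3). Total: 3 letters.

3


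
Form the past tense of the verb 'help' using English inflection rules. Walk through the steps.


Apply rule: Add -ed. 'help' becomes 'helped'.

helped


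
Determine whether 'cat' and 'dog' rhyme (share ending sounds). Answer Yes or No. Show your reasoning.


Rime (stressed vowel + following sounds) of 'cat': -at = /æt/
Rime of 'dog': -og = /ɒg/
/æt/ and /ɒg/ are different ending sounds, so the words do not rhyme.

No


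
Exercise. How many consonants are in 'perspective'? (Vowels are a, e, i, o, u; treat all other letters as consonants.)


Consonants in 'perspective': p, r, s, p, c, t, v = 7 consonants.

7


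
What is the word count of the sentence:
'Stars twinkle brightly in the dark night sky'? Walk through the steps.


Split into words: Stars | twinkle | brightly | in | the | dark | night | sky = 8 words.

8


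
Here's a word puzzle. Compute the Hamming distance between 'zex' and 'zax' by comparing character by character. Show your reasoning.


Alignment:
Position 1: 'z' vs 'z' = match
Position 2: 'e' vs 'a' = DIFFER
Position 3: 'x' vs 'x' = match
Total differences: 1

1


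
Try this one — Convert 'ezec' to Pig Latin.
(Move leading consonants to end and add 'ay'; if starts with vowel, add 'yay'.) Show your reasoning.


'ezec' starts with a vowel, so add 'yay': 'ezecyay'.

ezecyay


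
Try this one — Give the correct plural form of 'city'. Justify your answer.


Apply rule: Change -y to -ies (consonant + y). 'city' becomes 'cities'.

cities


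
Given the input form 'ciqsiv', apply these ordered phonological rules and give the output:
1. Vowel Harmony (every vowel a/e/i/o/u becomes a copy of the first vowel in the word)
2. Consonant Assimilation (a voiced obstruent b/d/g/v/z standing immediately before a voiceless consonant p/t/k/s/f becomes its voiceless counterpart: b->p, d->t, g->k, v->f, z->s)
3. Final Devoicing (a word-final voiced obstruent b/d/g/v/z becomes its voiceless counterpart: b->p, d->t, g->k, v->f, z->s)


Starting form: 'ciqsiv'
Rule 1: Vowel Harmony: all vowels already match. No change.
Rule 2: Consonant Assimilation: no voiced obstruent (b/d/g/v/z) stands immediately before a voiceless consonant (p/t/k/s/f). No change.
Rule 3: Final Devoicing: word-final voiced obstruent 'v' becomes voiceless 'f'. 'ciqsiv' -> 'ciqsif'
Final form: 'ciqsif'

ciqsif


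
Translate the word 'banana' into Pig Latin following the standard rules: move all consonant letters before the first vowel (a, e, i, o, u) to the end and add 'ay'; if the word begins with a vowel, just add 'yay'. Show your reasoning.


'banana': move consonant cluster 'b' to end and add 'ay': 'ananabay'.

ananabay


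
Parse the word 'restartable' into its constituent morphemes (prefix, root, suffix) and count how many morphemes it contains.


Step 1: Identify prefix: 're' (meaning: again)
Step 2: Identify root: 'start'
Step 3: Identify suffix(es): 'able'
Decomposition: re- (prefix: again) + start (root) + -able (suffix: capable of)
Total morphemes: 3

3 morphemes (re- (prefix: again) + start (root) + -able (suffix: capable of))


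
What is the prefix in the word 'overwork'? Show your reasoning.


The word 'overwork' = 'over' (prefix) + 'work' (root). The prefix is 'over'.

over


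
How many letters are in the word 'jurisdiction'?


Spell out 'jurisdiction' and number each letter: j(1), u(2), r(3), i(4), s(5), d(6), i(7), c(8), t(9), i(10), o(11), n(12). Total: 12 letters.

12


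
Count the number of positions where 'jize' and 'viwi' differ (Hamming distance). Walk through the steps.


Alignment:
Position 1: 'j' vs 'v' = DIFFER
Position 2: 'i' vs 'i' = match
Position 3: 'z' vs 'w' = DIFFER
Position 4: 'e' vs 'i' = DIFFER
Total differences: 3

3


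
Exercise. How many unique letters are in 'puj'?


Unique letters in 'puj': {j, p, u} = 3 distinct letters.

3


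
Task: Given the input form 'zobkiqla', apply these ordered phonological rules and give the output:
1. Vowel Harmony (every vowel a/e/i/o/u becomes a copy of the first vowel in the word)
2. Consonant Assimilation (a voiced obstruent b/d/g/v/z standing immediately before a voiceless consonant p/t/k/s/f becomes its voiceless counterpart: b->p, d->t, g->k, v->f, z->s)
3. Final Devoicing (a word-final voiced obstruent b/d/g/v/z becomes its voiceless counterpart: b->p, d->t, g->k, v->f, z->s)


Starting form: 'zobkiqla'
Rule 1: Vowel Harmony: all vowels become 'o' (matching first vowel). 'zobkiqla' -> 'zobkoqlo'
Rule 2: Consonant Assimilation: voiced obstruent before voiceless consonant becomes voiceless ('bk' -> 'pk'). 'zobkoqlo' -> 'zopkoqlo'
Rule 3: Final Devoicing: the word ends in the vowel 'o', not a consonant. No change.
Final form: 'zopkoqlo'

zopkoqlo


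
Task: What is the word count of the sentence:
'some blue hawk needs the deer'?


Split into words: some | blue | hawk | needs | the | deer = 6 words.

6


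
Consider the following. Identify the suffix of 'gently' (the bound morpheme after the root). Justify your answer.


The word 'gently' = 'gentle' (root) + '-ly' (suffix). The suffix is '-ly'.

ly


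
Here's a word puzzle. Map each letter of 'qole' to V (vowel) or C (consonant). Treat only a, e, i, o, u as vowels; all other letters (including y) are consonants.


Letter mapping: q = C, o = V, l = C, e = V.

CVCV


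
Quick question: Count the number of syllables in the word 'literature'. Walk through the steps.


Break 'literature' into syllables: lit-er-a-ture -> lit | er | a | ture = 4 syllables

4 syllables


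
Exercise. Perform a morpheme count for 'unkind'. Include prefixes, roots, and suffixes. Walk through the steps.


Decomposition: un- (prefix) + kind (root) = 2 morpheme(s)

2 morphemes


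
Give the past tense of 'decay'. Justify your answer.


Apply rule: Add -ed. 'decay' becomes 'decayed'.

decayed


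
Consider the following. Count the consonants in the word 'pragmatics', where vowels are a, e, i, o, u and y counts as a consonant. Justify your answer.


Consonants in 'pragmatics': p, r, g, m, t, c, s = 7 consonants.

7


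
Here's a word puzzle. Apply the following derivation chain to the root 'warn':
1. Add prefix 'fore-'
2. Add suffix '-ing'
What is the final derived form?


Step 1: Add prefix 'fore-' to 'warn' = 'forewarn'
Step 2: Add suffix '-ing' to 'forewarn' = 'forewarning'

forewarning


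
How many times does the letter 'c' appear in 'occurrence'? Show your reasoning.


Letter 'c' in 'occurrence': found at position(s) 2, 3, 9 = 3 occurrence(s).

3
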